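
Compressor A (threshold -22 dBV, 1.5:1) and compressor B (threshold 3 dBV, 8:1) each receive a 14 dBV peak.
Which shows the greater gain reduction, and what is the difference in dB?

A, by 2.375 dB

A: overshoot 36 dB → output overshoot 24 dB → GR 12 dB.
B: overshoot 11 dB → output overshoot 1.375 dB → GR 9.625 dB.
Difference: 2.375 dB in favour of A.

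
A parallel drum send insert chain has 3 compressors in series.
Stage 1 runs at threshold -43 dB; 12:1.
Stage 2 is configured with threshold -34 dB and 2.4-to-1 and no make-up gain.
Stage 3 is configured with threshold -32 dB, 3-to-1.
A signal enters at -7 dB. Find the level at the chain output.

Stage 1: overshoot 36 dB → 36/12 = 3 dB → -40 dB.
Stage 2: -40 dB ≤ -34 dB, so stage 2 doesn't engage; output -40 dB.
Stage 3: below threshold (-40 ≤ -32); passes unchanged; output -40 dB.

-40 dB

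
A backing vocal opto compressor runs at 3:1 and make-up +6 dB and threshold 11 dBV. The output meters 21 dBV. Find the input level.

23 dBV

Before make-up, the level was 21 − 6 = 15 dBV.
The compressed level sits 15 − 11 = 4 dB over threshold.
Before 3:1 compression the overshoot was 4 × 3 = 12 dB, so input = 11 + 12 = 23 dBV.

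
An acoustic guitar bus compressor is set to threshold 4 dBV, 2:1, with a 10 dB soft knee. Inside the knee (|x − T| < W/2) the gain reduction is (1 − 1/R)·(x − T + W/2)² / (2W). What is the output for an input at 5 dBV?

x − T + W/2 = 5 − 4 + 5 = 6.
GR = (1 − 1/2) × 6² / 20 = 0.5 × 36 / 20 = 0.9 dB.
Output = 5 − 0.9 = 4.1 dBV.

4.1 dBV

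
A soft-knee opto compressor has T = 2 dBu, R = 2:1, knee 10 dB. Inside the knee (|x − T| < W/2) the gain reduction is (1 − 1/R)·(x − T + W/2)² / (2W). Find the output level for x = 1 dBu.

0.6 dBu

x − T + W/2 = 1 − 2 + 5 = 4.
GR = (1 − 1/2) × 4² / 20 = 0.5 × 16 / 20 = 0.4 dB.
Output = 1 − 0.4 = 0.6 dBu.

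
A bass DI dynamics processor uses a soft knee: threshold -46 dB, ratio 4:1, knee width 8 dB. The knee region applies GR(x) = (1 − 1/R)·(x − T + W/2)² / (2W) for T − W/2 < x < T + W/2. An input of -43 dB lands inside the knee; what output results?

x − T + W/2 = -43 − (-46) + 4 = 7.
GR = (1 − 1/4) × 7² / 16 = 0.75 × 49 / 16 = 2.296875 dB.
Output = -43 − 2.296875 = -45.296875 dB.

-45.296875 dB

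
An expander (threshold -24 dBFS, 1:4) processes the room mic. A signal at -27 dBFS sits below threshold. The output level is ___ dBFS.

-36 dBFS

The input is 3 dB below the -24 dBFS threshold.
A 1:4 expander multiplies undershoot by 4: 3 × 4 = 12 dB below threshold.
Output = -24 − 12 = -36 dBFS.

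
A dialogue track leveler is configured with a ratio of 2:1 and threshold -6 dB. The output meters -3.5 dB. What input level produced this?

-1 dB

Post-compression overshoot = -3.5 − (-6) = 2.5 dB.
Input overshoot = R × output overshoot = 5 dB → input = -6 + 5 = -1 dB.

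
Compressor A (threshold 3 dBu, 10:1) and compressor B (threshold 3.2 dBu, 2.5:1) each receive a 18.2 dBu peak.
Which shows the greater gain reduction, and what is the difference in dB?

A, by 4.68 dB

A: overshoot 15.2 dB → output overshoot 1.52 dB → GR 13.68 dB.
B: overshoot 15 dB → output overshoot 6 dB → GR 9 dB.
Difference: 4.68 dB in favour of A.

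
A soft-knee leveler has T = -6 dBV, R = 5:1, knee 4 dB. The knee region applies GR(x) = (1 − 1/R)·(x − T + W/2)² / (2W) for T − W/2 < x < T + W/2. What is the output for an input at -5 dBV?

-5.9 dBV

x − T + W/2 = -5 − (-6) + 2 = 3.
GR = (1 − 1/5) × 3² / 8 = 0.8 × 9 / 8 = 0.9 dB.
Output = -5 − 0.9 = -5.9 dBV.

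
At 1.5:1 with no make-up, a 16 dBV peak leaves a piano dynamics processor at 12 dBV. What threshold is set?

Let T be the threshold. Output overshoot = (input overshoot)/R, so 12 − T = (16 − T)/1.5.
1.5·(12 − T) = 16 − T → 0.5·T = 18 − 16 = 2.
T = 2/0.5 = 4 dBV.

4 dBV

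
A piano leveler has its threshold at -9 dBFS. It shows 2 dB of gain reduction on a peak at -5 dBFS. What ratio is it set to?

Input overshoot = -5 − (-9) = 4 dB.
Output overshoot = 4 − 2 = 2 dB.
Ratio = input overshoot / output overshoot = 4 / 2 = 2.

2:1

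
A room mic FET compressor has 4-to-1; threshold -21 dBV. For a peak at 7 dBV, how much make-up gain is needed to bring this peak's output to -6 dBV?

8 dB

The peak compresses to -21 + 28/4 = -14 dBV.
To reach -6 dBV requires -6 − (-14) = 8 dB of make-up.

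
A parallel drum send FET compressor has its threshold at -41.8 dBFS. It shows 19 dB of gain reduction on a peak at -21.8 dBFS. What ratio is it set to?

Input overshoot = -21.8 − (-41.8) = 20 dB.
Output overshoot = 20 − 19 = 1 dB.
Ratio = input overshoot / output overshoot = 20 / 1 = 20.

20:1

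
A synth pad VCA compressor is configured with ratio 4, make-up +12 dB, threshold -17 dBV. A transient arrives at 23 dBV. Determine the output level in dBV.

5 dBV

23 dBV sits 40 dB over threshold.
4:1 compression reduces that to 40/4 = 10 dB over.
That puts the output at -7 dBV; make-up adds 12 dB, giving 5 dBV.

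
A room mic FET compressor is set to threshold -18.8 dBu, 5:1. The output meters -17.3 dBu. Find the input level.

-11.3 dBu

Post-compression overshoot = -17.3 − (-18.8) = 1.5 dB.
Input overshoot = R × output overshoot = 7.5 dB → input = -18.8 + 7.5 = -11.3 dBu.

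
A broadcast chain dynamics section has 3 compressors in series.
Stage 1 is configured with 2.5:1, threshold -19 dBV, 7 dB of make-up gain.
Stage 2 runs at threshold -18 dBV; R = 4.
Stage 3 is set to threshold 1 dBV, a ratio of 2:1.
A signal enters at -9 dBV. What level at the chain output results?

Stage 1: overshoot 10 dB → 10/2.5 = 4 dB → -15 dBV; +7 dB make-up → -8 dBV.
Stage 2: -8 dBV is 10 dB over -18 dBV; at 4:1 that becomes 2.5 dB over, giving -15.5 dBV.
Stage 3: -15.5 dBV ≤ 1 dBV, so stage 3 doesn't engage; output -15.5 dBV.

-15.5 dBV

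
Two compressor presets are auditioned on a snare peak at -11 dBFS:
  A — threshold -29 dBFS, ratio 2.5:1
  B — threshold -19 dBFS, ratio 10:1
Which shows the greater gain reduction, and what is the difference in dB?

A: 18 dB over, compressed to 7.2 dB over, so 10.8 dB of GR.
B: 8 dB over, compressed to 0.8 dB over, so 7.2 dB of GR.
Difference: 3.6 dB in favour of A.

A, by 3.6 dB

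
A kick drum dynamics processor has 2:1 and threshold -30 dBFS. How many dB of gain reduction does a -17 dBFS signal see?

6.5 dB

The signal is 13 dB above threshold.
A 2:1 ratio leaves 6.5 dB of that excess.
So the signal is attenuated by 13 − 6.5 = 6.5 dB.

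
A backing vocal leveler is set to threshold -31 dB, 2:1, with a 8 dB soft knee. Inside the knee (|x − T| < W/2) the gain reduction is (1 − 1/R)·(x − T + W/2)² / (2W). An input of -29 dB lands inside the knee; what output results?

-30.125 dB

x − T + W/2 = -29 − (-31) + 4 = 6.
GR = (1 − 1/2) × 6² / 16 = 0.5 × 36 / 16 = 1.125 dB.
Output = -29 − 1.125 = -30.125 dB.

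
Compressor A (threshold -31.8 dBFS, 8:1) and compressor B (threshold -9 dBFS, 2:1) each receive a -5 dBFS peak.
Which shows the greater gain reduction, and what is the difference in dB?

A, by 21.45 dB

A: 26.8 dB over, compressed to 3.35 dB over, so 23.45 dB of GR.
B: 4 dB over, compressed to 2 dB over, so 2 dB of GR.
A reduces 21.45 dB more.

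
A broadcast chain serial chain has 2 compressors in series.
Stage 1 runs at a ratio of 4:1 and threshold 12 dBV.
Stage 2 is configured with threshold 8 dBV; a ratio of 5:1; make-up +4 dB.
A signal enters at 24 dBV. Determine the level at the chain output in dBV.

13.4 dBV

Stage 1: 24 dBV is 12 dB over 12 dBV; at 4:1 that becomes 3 dB over, giving 15 dBV.
Stage 2: overshoot 7 dB → 7/5 = 1.4 dB → 9.4 dBV; +4 dB make-up → 13.4 dBV.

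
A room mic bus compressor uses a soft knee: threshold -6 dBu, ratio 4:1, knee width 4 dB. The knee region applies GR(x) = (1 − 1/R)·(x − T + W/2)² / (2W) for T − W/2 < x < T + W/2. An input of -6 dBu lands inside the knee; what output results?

x − T + W/2 = -6 − (-6) + 2 = 2.
GR = (1 − 1/4) × 2² / 8 = 0.75 × 4 / 8 = 0.375 dB.
Output = -6 − 0.375 = -6.375 dBu.

-6.375 dBu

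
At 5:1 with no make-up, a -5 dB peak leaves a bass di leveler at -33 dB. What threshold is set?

Gain reduction = -5 − (-33) = 28 dB; output overshoot = GR / (R − 1) = 28 / 4 = 7 dB.
Threshold = output − output overshoot = -33 − 7 = -40 dB.

-40 dB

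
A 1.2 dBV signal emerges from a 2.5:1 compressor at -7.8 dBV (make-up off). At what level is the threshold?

Input is 15 dB above T (since output overshoot × R = input overshoot: (-7.8 − T)·2.5 = 1.2 − T gives T = -13.8 dBV).
Check: -13.8 + (1.2 − (-13.8))/2.5 = -13.8 + 6 = -7.8 dBV. ✓

-13.8 dBV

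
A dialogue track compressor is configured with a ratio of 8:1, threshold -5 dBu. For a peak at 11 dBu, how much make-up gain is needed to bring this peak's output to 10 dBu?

13 dB

Overshoot 16 dB → 16/8 = 2 dB after compression, so the compressed level is -5 + 2 = -3 dBu.
Make-up = target − compressed = 10 − (-3) = 13 dB.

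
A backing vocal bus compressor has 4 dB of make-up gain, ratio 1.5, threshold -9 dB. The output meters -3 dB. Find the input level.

-6 dB

Remove make-up: -3 − 4 = -7 dB.
That's 2 dB above the -9 dB threshold.
Before 1.5:1 compression the overshoot was 2 × 1.5 = 3 dB, so input = -9 + 3 = -6 dB.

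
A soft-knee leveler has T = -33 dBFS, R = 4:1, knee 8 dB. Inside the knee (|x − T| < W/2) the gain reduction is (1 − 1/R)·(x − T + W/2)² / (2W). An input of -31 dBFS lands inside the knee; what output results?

-32.6875 dBFS

x − T + W/2 = -31 − (-33) + 4 = 6.
GR = (1 − 1/4) × 6² / 16 = 0.75 × 36 / 16 = 1.6875 dB.
Output = -31 − 1.6875 = -32.6875 dBFS.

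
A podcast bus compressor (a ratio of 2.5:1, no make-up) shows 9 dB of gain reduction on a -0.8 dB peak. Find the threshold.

-15.8 dB

Let T be the threshold. Output overshoot = (input overshoot)/R, so -9.8 − T = (-0.8 − T)/2.5.
2.5·(-9.8 − T) = -0.8 − T → 1.5·T = -24.5 − (-0.8) = -23.7.
T = -23.7/1.5 = -15.8 dB.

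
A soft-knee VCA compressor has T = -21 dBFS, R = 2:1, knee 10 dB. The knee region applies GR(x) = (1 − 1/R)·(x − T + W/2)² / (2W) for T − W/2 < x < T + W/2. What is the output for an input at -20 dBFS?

-20.9 dBFS

x − T + W/2 = -20 − (-21) + 5 = 6.
GR = (1 − 1/2) × 6² / 20 = 0.5 × 36 / 20 = 0.9 dB.
Output = -20 − 0.9 = -20.9 dBFS.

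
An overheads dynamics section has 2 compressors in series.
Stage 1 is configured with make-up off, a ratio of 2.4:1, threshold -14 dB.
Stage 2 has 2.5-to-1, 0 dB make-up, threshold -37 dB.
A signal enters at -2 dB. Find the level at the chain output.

-25.8 dB

Stage 1: 12 dB above -14 dB, reduced 2.4:1 to 5 dB above → -9 dB.
Stage 2: 28 dB above -37 dB, reduced 2.5:1 to 11.2 dB above → -25.8 dB.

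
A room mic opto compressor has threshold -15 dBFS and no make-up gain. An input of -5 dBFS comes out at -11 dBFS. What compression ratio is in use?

2.5:1

Input overshoot = -5 − (-15) = 10 dB; output overshoot = -11 − (-15) = 4 dB.
Ratio = 10 / 4 = 2.5.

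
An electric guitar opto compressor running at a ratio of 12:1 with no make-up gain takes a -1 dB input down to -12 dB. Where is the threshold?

-13 dB

Gain reduction = -1 − (-12) = 11 dB; output overshoot = GR / (R − 1) = 11 / 11 = 1 dB.
Threshold = output − output overshoot = -12 − 1 = -13 dB.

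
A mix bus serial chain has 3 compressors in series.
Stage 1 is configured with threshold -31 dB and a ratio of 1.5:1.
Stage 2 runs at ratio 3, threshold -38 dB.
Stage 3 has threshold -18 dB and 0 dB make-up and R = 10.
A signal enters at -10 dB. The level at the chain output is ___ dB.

Stage 1: 21 dB above -31 dB, reduced 1.5:1 to 14 dB above → -17 dB.
Stage 2: 21 dB above -38 dB, reduced 3:1 to 7 dB above → -31 dB.
Stage 3: -31 dB is at or below the -18 dB threshold — no compression; output -31 dB.

-31 dB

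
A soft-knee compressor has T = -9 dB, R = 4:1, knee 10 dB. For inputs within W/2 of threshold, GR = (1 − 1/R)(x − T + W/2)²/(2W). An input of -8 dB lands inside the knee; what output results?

x − T + W/2 = -8 − (-9) + 5 = 6.
GR = (1 − 1/4) × 6² / 20 = 0.75 × 36 / 20 = 1.35 dB.
Output = -8 − 1.35 = -9.35 dB.

-9.35 dB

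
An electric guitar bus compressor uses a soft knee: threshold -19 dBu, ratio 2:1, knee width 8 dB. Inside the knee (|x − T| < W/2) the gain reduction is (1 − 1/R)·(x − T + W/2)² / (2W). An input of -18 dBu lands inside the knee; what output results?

-18.78125 dBu

x − T + W/2 = -18 − (-19) + 4 = 5.
GR = (1 − 1/2) × 5² / 16 = 0.5 × 25 / 16 = 0.78125 dB.
Output = -18 − 0.78125 = -18.78125 dBu.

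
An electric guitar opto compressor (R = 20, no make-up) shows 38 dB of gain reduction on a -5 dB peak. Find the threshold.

Gain reduction = -5 − (-43) = 38 dB; output overshoot = GR / (R − 1) = 38 / 19 = 2 dB.
Threshold = output − output overshoot = -43 − 2 = -45 dB.

-45 dB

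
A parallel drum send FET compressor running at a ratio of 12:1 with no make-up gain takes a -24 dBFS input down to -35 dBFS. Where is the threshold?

Gain reduction = -24 − (-35) = 11 dB; output overshoot = GR / (R − 1) = 11 / 11 = 1 dB.
Threshold = output − output overshoot = -35 − 1 = -36 dBFS.

-36 dBFS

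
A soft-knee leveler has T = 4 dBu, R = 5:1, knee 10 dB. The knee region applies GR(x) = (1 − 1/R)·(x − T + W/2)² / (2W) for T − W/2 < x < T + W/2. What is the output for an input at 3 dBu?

x − T + W/2 = 3 − 4 + 5 = 4.
GR = (1 − 1/5) × 4² / 20 = 0.8 × 16 / 20 = 0.64 dB.
Output = 3 − 0.64 = 2.36 dBu.

2.36 dBu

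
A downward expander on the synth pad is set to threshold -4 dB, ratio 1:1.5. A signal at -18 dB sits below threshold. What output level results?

-25 dB

Below threshold, a 1:1.5 expander applies gain = (1.5−1)×(T − x) of attenuation.
(1.5−1) × 14 = 7 dB, so output = -18 − 7 = -25 dB.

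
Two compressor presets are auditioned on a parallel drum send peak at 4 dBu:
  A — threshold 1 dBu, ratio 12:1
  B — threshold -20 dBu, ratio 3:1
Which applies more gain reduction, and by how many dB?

A: GR = 3 − 3/12 = 2.75 dB.
B: GR = 24 − 24/3 = 16 dB.
B reduces 13.25 dB more.

B, by 13.25 dB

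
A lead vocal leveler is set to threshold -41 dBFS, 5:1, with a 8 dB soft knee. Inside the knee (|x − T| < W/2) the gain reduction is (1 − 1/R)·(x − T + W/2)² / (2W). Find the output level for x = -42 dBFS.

-42.45 dBFS

x − T + W/2 = -42 − (-41) + 4 = 3.
GR = (1 − 1/5) × 3² / 16 = 0.8 × 9 / 16 = 0.45 dB.
Output = -42 − 0.45 = -42.45 dBFS.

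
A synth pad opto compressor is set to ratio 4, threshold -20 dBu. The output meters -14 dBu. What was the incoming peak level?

4 dBu

The compressed level sits -14 − (-20) = 6 dB over threshold.
Undo the ratio: input overshoot = 6 × 4 = 24 dB, giving input = 4 dBu.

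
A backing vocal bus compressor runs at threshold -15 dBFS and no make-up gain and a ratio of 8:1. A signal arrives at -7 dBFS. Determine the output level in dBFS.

The input is 8 dB above the -15 dBFS threshold.
8:1 compression reduces that to 8/8 = 1 dB over.
That puts the output at -14 dBFS.

-14 dBFS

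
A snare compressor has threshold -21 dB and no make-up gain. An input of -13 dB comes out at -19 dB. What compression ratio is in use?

Input overshoot = -13 − (-21) = 8 dB; output overshoot = -19 − (-21) = 2 dB.
Ratio = 8 / 2 = 4.

4:1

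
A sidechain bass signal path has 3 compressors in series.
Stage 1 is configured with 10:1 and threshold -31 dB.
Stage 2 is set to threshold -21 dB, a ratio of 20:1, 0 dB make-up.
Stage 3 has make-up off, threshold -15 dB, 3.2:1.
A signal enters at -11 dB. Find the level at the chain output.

-29 dB

Stage 1: overshoot 20 dB → 20/10 = 2 dB → -29 dB.
Stage 2: -29 dB ≤ -21 dB, so stage 2 doesn't engage; output -29 dB.
Stage 3: -29 dB is at or below the -15 dB threshold — no compression; output -29 dB.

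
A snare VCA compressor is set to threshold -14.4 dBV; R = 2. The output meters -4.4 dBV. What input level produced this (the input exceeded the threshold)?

5.6 dBV

That's 10 dB above the -14.4 dBV threshold.
Undo the ratio: input overshoot = 10 × 2 = 20 dB, giving input = 5.6 dBV.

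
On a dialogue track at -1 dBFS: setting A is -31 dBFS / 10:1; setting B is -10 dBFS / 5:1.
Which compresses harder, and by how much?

A: GR = 30 − 30/10 = 27 dB.
B: GR = 9 − 9/5 = 7.2 dB.
A applies 19.8 dB more gain reduction.

A, by 19.8 dB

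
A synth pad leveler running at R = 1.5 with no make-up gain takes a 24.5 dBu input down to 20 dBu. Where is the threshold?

11 dBu

Let T be the threshold. Output overshoot = (input overshoot)/R, so 20 − T = (24.5 − T)/1.5.
1.5·(20 − T) = 24.5 − T → 0.5·T = 30 − 24.5 = 5.5.
T = 5.5/0.5 = 11 dBu.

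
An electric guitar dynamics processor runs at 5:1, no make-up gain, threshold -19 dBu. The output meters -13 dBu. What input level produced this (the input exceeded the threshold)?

Post-compression overshoot = -13 − (-19) = 6 dB.
Input overshoot = R × output overshoot = 30 dB → input = -19 + 30 = 11 dBu.

11 dBu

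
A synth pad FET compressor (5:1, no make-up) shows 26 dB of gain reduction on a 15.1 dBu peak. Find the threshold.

-17.4 dBu

Input is 32.5 dB above T (since output overshoot × R = input overshoot: (-10.9 − T)·5 = 15.1 − T gives T = -17.4 dBu).
Check: -17.4 + (15.1 − (-17.4))/5 = -17.4 + 6.5 = -10.9 dBu. ✓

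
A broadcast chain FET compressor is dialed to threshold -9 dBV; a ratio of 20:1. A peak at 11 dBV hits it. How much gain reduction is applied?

The signal is 20 dB above threshold.
After 20:1 compression the overshoot becomes 20/20 = 1 dB.
GR = overshoot in − overshoot out = 20 − 1 = 19 dB.

19 dB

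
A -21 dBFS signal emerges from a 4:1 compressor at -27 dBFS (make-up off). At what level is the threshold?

-29 dBFS

Let T be the threshold. Output overshoot = (input overshoot)/R, so -27 − T = (-21 − T)/4.
4·(-27 − T) = -21 − T → 3·T = -108 − (-21) = -87.
T = -87/3 = -29 dBFS.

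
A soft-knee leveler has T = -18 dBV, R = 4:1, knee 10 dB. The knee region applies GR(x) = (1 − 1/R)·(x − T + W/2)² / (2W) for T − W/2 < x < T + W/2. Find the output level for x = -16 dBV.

x − T + W/2 = -16 − (-18) + 5 = 7.
GR = (1 − 1/4) × 7² / 20 = 0.75 × 49 / 20 = 1.8375 dB.
Output = -16 − 1.8375 = -17.8375 dBV.

-17.8375 dBV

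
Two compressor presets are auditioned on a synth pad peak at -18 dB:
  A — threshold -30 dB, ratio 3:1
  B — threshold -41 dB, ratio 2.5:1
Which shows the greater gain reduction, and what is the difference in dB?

B, by 5.8 dB

A: overshoot 12 dB → output overshoot 4 dB → GR 8 dB.
B: overshoot 23 dB → output overshoot 9.2 dB → GR 13.8 dB.
B applies 5.8 dB more gain reduction.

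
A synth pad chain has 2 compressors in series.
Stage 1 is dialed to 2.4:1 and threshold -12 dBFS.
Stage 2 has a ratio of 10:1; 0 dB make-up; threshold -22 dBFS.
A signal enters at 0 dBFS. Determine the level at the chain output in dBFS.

Stage 1: 12 dB above -12 dBFS, reduced 2.4:1 to 5 dB above → -7 dBFS.
Stage 2: overshoot 15 dB → 15/10 = 1.5 dB → -20.5 dBFS.

-20.5 dBFS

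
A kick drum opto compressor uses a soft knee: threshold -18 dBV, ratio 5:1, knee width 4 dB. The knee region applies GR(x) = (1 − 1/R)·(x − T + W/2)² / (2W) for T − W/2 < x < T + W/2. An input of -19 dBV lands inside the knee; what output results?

-19.1 dBV

x − T + W/2 = -19 − (-18) + 2 = 1.
GR = (1 − 1/5) × 1² / 8 = 0.8 × 1 / 8 = 0.1 dB.
Output = -19 − 0.1 = -19.1 dBV.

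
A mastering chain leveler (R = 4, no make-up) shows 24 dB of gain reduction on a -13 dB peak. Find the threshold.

-45 dB

Gain reduction = -13 − (-37) = 24 dB; output overshoot = GR / (R − 1) = 24 / 3 = 8 dB.
Threshold = output − output overshoot = -37 − 8 = -45 dB.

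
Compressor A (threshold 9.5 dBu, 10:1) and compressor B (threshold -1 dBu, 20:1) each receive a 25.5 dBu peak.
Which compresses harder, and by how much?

A: GR = 16 − 16/10 = 14.4 dB.
B: GR = 26.5 − 26.5/20 = 25.175 dB.
B reduces 10.775 dB more.

B, by 10.775 dB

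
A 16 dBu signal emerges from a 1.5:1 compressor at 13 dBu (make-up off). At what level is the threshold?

Gain reduction = 16 − 13 = 3 dB; output overshoot = GR / (R − 1) = 3 / 0.5 = 6 dB.
Threshold = output − output overshoot = 13 − 6 = 7 dBu.

7 dBu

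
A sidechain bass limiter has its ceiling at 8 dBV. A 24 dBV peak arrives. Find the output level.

8 dBV

The limiter clamps the peak to its 8 dBV ceiling.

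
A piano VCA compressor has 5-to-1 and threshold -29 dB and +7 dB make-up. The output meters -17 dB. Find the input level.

Before make-up, the level was -17 − 7 = -24 dB.
Post-compression overshoot = -24 − (-29) = 5 dB.
Undo the ratio: input overshoot = 5 × 5 = 25 dB, giving input = -4 dB.

-4 dB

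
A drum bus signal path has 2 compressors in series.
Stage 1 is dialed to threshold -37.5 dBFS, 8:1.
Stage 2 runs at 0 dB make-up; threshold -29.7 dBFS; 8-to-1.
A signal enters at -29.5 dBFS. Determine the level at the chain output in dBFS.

-36.5 dBFS

Stage 1: -29.5 dBFS is 8 dB over -37.5 dBFS; at 8:1 that becomes 1 dB over, giving -36.5 dBFS.
Stage 2: below threshold (-36.5 ≤ -29.7); passes unchanged; output -36.5 dBFS.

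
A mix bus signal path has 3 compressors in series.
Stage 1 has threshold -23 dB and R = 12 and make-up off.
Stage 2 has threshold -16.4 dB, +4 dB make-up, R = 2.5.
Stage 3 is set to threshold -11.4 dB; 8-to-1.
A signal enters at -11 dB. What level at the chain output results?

Stage 1: overshoot 12 dB → 12/12 = 1 dB → -22 dB.
Stage 2: below threshold (-22 ≤ -16.4); passes unchanged; make-up brings it to -18 dB.
Stage 3: -18 dB is at or below the -11.4 dB threshold — no compression; output -18 dB.

-18 dB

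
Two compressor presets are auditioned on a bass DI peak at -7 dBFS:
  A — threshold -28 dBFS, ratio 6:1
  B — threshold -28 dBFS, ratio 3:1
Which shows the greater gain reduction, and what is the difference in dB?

A, by 3.5 dB

A: overshoot 21 dB → output overshoot 3.5 dB → GR 17.5 dB.
B: overshoot 21 dB → output overshoot 7 dB → GR 14 dB.
A applies 3.5 dB more gain reduction.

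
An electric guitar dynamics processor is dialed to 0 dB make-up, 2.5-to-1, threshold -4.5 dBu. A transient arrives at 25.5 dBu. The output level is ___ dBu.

Overshoot: 25.5 − (-4.5) = 30 dB.
2.5:1 compression reduces that to 30/2.5 = 12 dB over.
Output = -4.5 + 12 = 7.5 dBu.

7.5 dBu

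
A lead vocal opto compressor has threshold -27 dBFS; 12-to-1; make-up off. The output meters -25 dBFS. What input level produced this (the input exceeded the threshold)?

Post-compression overshoot = -25 − (-27) = 2 dB.
Before 12:1 compression the overshoot was 2 × 12 = 24 dB, so input = -27 + 24 = -3 dBFS.

-3 dBFS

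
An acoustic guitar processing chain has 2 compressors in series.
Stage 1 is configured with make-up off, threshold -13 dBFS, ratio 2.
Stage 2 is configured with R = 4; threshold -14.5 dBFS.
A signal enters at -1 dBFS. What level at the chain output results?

-12.625 dBFS

Stage 1: overshoot 12 dB → 12/2 = 6 dB → -7 dBFS.
Stage 2: 7.5 dB above -14.5 dBFS, reduced 4:1 to 1.875 dB above → -12.625 dBFS.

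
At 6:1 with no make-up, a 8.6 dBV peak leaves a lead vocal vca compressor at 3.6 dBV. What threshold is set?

Let T be the threshold. Output overshoot = (input overshoot)/R, so 3.6 − T = (8.6 − T)/6.
6·(3.6 − T) = 8.6 − T → 5·T = 21.6 − 8.6 = 13.
T = 13/5 = 2.6 dBV.

2.6 dBV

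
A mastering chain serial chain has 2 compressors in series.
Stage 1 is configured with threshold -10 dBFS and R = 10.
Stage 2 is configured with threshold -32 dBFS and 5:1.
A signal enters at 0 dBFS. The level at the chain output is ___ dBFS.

Stage 1: overshoot 10 dB → 10/10 = 1 dB → -9 dBFS.
Stage 2: overshoot 23 dB → 23/5 = 4.6 dB → -27.4 dBFS.

-27.4 dBFS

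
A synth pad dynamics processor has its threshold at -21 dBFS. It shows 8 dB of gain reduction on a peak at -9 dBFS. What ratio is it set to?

Input overshoot = -9 − (-21) = 12 dB.
Output overshoot = 12 − 8 = 4 dB.
Ratio = input overshoot / output overshoot = 12 / 4 = 3.

3:1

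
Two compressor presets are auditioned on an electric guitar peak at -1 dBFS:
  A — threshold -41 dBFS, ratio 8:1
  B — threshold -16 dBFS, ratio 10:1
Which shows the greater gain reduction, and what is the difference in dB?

A, by 21.5 dB

A: overshoot 40 dB → output overshoot 5 dB → GR 35 dB.
B: overshoot 15 dB → output overshoot 1.5 dB → GR 13.5 dB.
A reduces 21.5 dB more.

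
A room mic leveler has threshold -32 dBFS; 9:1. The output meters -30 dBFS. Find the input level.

-14 dBFS

That's 2 dB above the -32 dBFS threshold.
Undo the ratio: input overshoot = 2 × 9 = 18 dB, giving input = -14 dBFS.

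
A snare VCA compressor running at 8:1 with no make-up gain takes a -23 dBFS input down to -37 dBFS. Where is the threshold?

-39 dBFS

Input is 16 dB above T (since output overshoot × R = input overshoot: (-37 − T)·8 = -23 − T gives T = -39 dBFS).
Check: -39 + (-23 − (-39))/8 = -39 + 2 = -37 dBFS. ✓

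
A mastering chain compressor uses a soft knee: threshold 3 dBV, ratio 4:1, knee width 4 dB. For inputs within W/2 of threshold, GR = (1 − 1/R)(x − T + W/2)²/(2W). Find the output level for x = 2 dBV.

x − T + W/2 = 2 − 3 + 2 = 1.
GR = (1 − 1/4) × 1² / 8 = 0.75 × 1 / 8 = 0.09375 dB.
Output = 2 − 0.09375 = 1.90625 dBV.

1.90625 dBV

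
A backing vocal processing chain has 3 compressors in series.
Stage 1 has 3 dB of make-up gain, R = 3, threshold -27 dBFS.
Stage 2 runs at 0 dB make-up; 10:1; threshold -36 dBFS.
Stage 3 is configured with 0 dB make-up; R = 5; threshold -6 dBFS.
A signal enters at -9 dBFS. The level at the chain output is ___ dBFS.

Stage 1: overshoot 18 dB → 18/3 = 6 dB → -21 dBFS; +3 dB make-up → -18 dBFS.
Stage 2: -18 dBFS is 18 dB over -36 dBFS; at 10:1 that becomes 1.8 dB over, giving -34.2 dBFS.
Stage 3: -34.2 dBFS is at or below the -6 dBFS threshold — no compression; output -34.2 dBFS.

-34.2 dBFS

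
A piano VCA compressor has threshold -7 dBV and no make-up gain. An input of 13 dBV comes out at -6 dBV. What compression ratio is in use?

20:1

Input overshoot = 13 − (-7) = 20 dB; output overshoot = -6 − (-7) = 1 dB.
Ratio = 20 / 1 = 20.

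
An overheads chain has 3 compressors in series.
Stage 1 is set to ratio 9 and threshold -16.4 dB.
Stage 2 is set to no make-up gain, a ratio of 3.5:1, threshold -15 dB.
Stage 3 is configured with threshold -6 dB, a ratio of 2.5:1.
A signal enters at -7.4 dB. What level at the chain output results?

Stage 1: 9 dB above -16.4 dB, reduced 9:1 to 1 dB above → -15.4 dB.
Stage 2: -15.4 dB ≤ -15 dB, so stage 2 doesn't engage; output -15.4 dB.
Stage 3: -15.4 dB is at or below the -6 dB threshold — no compression; output -15.4 dB.

-15.4 dB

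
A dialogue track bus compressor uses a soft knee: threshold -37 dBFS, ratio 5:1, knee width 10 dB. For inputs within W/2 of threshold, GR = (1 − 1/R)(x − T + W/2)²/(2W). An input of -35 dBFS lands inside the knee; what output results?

x − T + W/2 = -35 − (-37) + 5 = 7.
GR = (1 − 1/5) × 7² / 20 = 0.8 × 49 / 20 = 1.96 dB.
Output = -35 − 1.96 = -36.96 dBFS.

-36.96 dBFS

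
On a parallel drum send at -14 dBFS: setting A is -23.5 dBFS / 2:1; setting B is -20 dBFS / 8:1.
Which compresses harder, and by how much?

B, by 0.5 dB

A: overshoot 9.5 dB → output overshoot 4.75 dB → GR 4.75 dB.
B: overshoot 6 dB → output overshoot 0.75 dB → GR 5.25 dB.
B reduces 0.5 dB more.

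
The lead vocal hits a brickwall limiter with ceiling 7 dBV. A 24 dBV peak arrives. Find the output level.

7 dBV

The limiter clamps the peak to its 7 dBV ceiling.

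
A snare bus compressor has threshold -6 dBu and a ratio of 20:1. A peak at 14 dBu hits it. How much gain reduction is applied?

19 dB

14 dBu exceeds the threshold by 20 dB.
After 20:1 compression the overshoot becomes 20/20 = 1 dB.
GR = overshoot in − overshoot out = 20 − 1 = 19 dB.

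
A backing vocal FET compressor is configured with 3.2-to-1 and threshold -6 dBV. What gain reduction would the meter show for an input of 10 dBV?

Overshoot = 10 − (-6) = 16 dB.
At 3.2:1, output sits 16/3.2 = 5 dB above threshold.
GR = overshoot in − overshoot out = 16 − 5 = 11 dB.

11 dB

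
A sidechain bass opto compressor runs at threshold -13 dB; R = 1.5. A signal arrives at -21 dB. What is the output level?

-21 dB is 8 dB below the -13 dB threshold, so no gain reduction is applied.
Output = input = -21 dB.

-21 dB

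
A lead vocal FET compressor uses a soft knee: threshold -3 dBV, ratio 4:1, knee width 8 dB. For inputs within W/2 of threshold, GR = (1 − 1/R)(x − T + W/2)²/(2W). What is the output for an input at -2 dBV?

-3.171875 dBV

x − T + W/2 = -2 − (-3) + 4 = 5.
GR = (1 − 1/4) × 5² / 16 = 0.75 × 25 / 16 = 1.171875 dB.
Output = -2 − 1.171875 = -3.171875 dBV.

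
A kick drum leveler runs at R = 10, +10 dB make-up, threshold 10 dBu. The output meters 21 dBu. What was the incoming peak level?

Stripping the +10 dB make-up gives 11 dBu at the gain stage.
Post-compression overshoot = 11 − 10 = 1 dB.
Before 10:1 compression the overshoot was 1 × 10 = 10 dB, so input = 10 + 10 = 20 dBu.

20 dBu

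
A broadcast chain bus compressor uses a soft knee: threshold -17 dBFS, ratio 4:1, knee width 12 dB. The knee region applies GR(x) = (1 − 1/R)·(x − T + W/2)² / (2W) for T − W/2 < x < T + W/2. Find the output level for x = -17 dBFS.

x − T + W/2 = -17 − (-17) + 6 = 6.
GR = (1 − 1/4) × 6² / 24 = 0.75 × 36 / 24 = 1.125 dB.
Output = -17 − 1.125 = -18.125 dBFS.

-18.125 dBFS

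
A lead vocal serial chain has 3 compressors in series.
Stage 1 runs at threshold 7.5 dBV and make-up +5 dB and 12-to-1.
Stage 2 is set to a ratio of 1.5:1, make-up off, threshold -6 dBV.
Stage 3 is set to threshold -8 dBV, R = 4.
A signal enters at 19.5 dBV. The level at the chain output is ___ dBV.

-4.25 dBV

Stage 1: overshoot 12 dB → 12/12 = 1 dB → 8.5 dBV; +5 dB make-up → 13.5 dBV.
Stage 2: 13.5 dBV is 19.5 dB over -6 dBV; at 1.5:1 that becomes 13 dB over, giving 7 dBV.
Stage 3: overshoot 15 dB → 15/4 = 3.75 dB → -4.25 dBV.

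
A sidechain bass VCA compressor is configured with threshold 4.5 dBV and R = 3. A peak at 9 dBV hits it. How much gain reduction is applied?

3 dB

9 dBV exceeds the threshold by 4.5 dB.
A 3:1 ratio leaves 1.5 dB of that excess.
So the signal is attenuated by 4.5 − 1.5 = 3 dB.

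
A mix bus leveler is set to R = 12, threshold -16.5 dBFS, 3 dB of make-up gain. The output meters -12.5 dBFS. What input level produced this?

Stripping the +3 dB make-up gives -15.5 dBFS at the gain stage.
The compressed level sits -15.5 − (-16.5) = 1 dB over threshold.
Undo the ratio: input overshoot = 1 × 12 = 12 dB, giving input = -4.5 dBFS.

-4.5 dBFS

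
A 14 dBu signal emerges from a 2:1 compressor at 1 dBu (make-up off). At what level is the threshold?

-12 dBu

Gain reduction = 14 − 1 = 13 dB; output overshoot = GR / (R − 1) = 13 / 1 = 13 dB.
Threshold = output − output overshoot = 1 − 13 = -12 dBu.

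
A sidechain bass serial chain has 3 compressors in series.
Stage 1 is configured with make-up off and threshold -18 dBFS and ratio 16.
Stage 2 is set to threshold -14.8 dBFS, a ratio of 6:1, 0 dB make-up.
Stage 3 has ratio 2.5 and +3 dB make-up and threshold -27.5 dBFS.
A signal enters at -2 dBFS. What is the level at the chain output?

-20.3 dBFS

Stage 1: 16 dB above -18 dBFS, reduced 16:1 to 1 dB above → -17 dBFS.
Stage 2: below threshold (-17 ≤ -14.8); passes unchanged; output -17 dBFS.
Stage 3: overshoot 10.5 dB → 10.5/2.5 = 4.2 dB → -23.3 dBFS; +3 dB make-up → -20.3 dBFS.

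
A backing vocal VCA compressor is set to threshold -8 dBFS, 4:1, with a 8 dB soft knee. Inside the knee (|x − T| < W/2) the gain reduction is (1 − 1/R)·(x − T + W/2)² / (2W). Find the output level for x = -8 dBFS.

x − T + W/2 = -8 − (-8) + 4 = 4.
GR = (1 − 1/4) × 4² / 16 = 0.75 × 16 / 16 = 0.75 dB.
Output = -8 − 0.75 = -8.75 dBFS.

-8.75 dBFS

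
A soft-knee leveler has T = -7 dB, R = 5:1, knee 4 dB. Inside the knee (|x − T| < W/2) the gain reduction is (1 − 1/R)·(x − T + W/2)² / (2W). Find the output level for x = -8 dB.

x − T + W/2 = -8 − (-7) + 2 = 1.
GR = (1 − 1/5) × 1² / 8 = 0.8 × 1 / 8 = 0.1 dB.
Output = -8 − 0.1 = -8.1 dB.

-8.1 dB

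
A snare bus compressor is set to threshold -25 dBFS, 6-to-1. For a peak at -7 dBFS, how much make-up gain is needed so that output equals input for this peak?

15 dB

Overshoot 18 dB → 18/6 = 3 dB after compression, so the compressed level is -25 + 3 = -22 dBFS.
Make-up = target − compressed = -7 − (-22) = 15 dB.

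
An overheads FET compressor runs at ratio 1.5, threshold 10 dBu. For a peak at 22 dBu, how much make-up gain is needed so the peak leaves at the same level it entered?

The peak compresses to 10 + 12/1.5 = 18 dBu.
To reach 22 dBu requires 22 − 18 = 4 dB of make-up.

4 dB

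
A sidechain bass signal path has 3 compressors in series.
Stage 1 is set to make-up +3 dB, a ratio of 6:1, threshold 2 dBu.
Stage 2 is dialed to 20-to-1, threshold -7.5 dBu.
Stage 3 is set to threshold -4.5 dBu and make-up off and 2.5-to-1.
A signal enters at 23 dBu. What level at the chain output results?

-6.7 dBu

Stage 1: overshoot 21 dB → 21/6 = 3.5 dB → 5.5 dBu; +3 dB make-up → 8.5 dBu.
Stage 2: 8.5 dBu is 16 dB over -7.5 dBu; at 20:1 that becomes 0.8 dB over, giving -6.7 dBu.
Stage 3: -6.7 dBu ≤ -4.5 dBu, so stage 3 doesn't engage; output -6.7 dBu.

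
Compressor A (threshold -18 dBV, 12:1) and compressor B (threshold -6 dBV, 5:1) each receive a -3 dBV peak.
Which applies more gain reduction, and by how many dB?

A, by 11.35 dB

A: GR = 15 − 15/12 = 13.75 dB.
B: GR = 3 − 3/5 = 2.4 dB.
A applies 11.35 dB more gain reduction.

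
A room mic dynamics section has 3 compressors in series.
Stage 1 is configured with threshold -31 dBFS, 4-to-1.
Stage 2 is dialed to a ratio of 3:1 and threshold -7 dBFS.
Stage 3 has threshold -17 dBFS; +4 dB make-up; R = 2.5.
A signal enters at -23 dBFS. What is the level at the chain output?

-25 dBFS

Stage 1: overshoot 8 dB → 8/4 = 2 dB → -29 dBFS.
Stage 2: -29 dBFS ≤ -7 dBFS, so stage 2 doesn't engage; output -29 dBFS.
Stage 3: below threshold (-29 ≤ -17); passes unchanged; make-up brings it to -25 dBFS.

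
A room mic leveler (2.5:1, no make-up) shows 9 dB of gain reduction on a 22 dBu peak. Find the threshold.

Let T be the threshold. Output overshoot = (input overshoot)/R, so 13 − T = (22 − T)/2.5.
2.5·(13 − T) = 22 − T → 1.5·T = 32.5 − 22 = 10.5.
T = 10.5/1.5 = 7 dBu.

7 dBu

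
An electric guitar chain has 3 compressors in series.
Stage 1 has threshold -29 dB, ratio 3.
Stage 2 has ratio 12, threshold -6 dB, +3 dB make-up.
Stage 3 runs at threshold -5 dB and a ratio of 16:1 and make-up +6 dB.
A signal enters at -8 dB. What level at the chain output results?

Stage 1: -8 dB is 21 dB over -29 dB; at 3:1 that becomes 7 dB over, giving -22 dB.
Stage 2: -22 dB ≤ -6 dB, so stage 2 doesn't engage; make-up brings it to -19 dB.
Stage 3: below threshold (-19 ≤ -5); passes unchanged; make-up brings it to -13 dB.

-13 dB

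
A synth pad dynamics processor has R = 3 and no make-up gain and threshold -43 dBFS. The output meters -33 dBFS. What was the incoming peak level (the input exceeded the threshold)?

-13 dBFS

The compressed level sits -33 − (-43) = 10 dB over threshold.
Undo the ratio: input overshoot = 10 × 3 = 30 dB, giving input = -13 dBFS.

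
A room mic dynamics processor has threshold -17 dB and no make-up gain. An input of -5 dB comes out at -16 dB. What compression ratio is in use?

Input overshoot = -5 − (-17) = 12 dB; output overshoot = -16 − (-17) = 1 dB.
Ratio = 12 / 1 = 12.

12:1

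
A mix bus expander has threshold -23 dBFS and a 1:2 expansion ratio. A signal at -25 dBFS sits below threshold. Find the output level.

-27 dBFS

Undershoot = (-23) − (-25) = 2 dB.
At 1:2, that expands to 4 dB under threshold.
Output = -23 − 4 = -27 dBFS.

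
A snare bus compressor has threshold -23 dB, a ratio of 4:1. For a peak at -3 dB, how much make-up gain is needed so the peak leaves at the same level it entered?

Overshoot 20 dB → 20/4 = 5 dB after compression, so the compressed level is -23 + 5 = -18 dB.
Make-up = target − compressed = -3 − (-18) = 15 dB.

15 dB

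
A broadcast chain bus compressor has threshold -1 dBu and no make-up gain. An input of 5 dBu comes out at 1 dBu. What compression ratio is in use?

3:1

Input overshoot = 5 − (-1) = 6 dB; output overshoot = 1 − (-1) = 2 dB.
Ratio = 6 / 2 = 3.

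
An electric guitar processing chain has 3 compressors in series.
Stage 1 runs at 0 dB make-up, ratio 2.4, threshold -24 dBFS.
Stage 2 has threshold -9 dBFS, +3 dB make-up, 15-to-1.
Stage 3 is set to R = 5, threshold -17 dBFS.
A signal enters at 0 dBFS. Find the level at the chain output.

Stage 1: 0 dBFS is 24 dB over -24 dBFS; at 2.4:1 that becomes 10 dB over, giving -14 dBFS.
Stage 2: -14 dBFS ≤ -9 dBFS, so stage 2 doesn't engage; make-up brings it to -11 dBFS.
Stage 3: 6 dB above -17 dBFS, reduced 5:1 to 1.2 dB above → -15.8 dBFS.

-15.8 dBFS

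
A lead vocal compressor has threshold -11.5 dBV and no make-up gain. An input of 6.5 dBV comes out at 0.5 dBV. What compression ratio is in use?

1.5:1

Input overshoot = 6.5 − (-11.5) = 18 dB; output overshoot = 0.5 − (-11.5) = 12 dB.
Ratio = 18 / 12 = 1.5.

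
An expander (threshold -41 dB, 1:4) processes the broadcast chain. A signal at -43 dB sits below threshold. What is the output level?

The input is 2 dB below the -41 dB threshold.
A 1:4 expander multiplies undershoot by 4: 2 × 4 = 8 dB below threshold.
Output = -41 − 8 = -49 dB.

-49 dB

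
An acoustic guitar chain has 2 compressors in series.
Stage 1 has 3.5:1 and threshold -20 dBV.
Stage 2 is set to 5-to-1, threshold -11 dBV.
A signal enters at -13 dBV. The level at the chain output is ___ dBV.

Stage 1: overshoot 7 dB → 7/3.5 = 2 dB → -18 dBV.
Stage 2: below threshold (-18 ≤ -11); passes unchanged; output -18 dBV.

-18 dBV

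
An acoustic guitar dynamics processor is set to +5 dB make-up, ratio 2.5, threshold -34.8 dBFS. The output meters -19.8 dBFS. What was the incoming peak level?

Stripping the +5 dB make-up gives -24.8 dBFS at the gain stage.
The compressed level sits -24.8 − (-34.8) = 10 dB over threshold.
Input overshoot = R × output overshoot = 25 dB → input = -34.8 + 25 = -9.8 dBFS.

-9.8 dBFS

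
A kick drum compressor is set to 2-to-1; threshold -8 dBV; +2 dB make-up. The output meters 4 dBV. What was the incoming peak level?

Remove make-up: 4 − 2 = 2 dBV.
Post-compression overshoot = 2 − (-8) = 10 dB.
Undo the ratio: input overshoot = 10 × 2 = 20 dB, giving input = 12 dBV.

12 dBV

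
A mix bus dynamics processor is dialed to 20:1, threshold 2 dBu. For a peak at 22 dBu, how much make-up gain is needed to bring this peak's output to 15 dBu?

The peak compresses to 2 + 20/20 = 3 dBu.
To reach 15 dBu requires 15 − 3 = 12 dB of make-up.

12 dB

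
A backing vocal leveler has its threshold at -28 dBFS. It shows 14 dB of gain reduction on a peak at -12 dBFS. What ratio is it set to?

Input overshoot = -12 − (-28) = 16 dB.
Output overshoot = 16 − 14 = 2 dB.
Ratio = input overshoot / output overshoot = 16 / 2 = 8.

8:1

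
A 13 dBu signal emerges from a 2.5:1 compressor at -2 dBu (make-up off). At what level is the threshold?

Let T be the threshold. Output overshoot = (input overshoot)/R, so -2 − T = (13 − T)/2.5.
2.5·(-2 − T) = 13 − T → 1.5·T = -5 − 13 = -18.
T = -18/1.5 = -12 dBu.

-12 dBu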